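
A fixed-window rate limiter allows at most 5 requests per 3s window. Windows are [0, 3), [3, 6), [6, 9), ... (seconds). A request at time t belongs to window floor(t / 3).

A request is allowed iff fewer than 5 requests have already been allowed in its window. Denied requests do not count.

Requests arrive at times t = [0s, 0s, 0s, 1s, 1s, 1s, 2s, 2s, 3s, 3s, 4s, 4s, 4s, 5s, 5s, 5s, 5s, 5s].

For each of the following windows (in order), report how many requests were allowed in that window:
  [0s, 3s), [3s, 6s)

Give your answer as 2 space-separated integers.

Answer: 5 5

Derivation:
Processing requests:
  req#1 t=0s (window 0): ALLOW
  req#2 t=0s (window 0): ALLOW
  req#3 t=0s (window 0): ALLOW
  req#4 t=1s (window 0): ALLOW
  req#5 t=1s (window 0): ALLOW
  req#6 t=1s (window 0): DENY
  req#7 t=2s (window 0): DENY
  req#8 t=2s (window 0): DENY
  req#9 t=3s (window 1): ALLOW
  req#10 t=3s (window 1): ALLOW
  req#11 t=4s (window 1): ALLOW
  req#12 t=4s (window 1): ALLOW
  req#13 t=4s (window 1): ALLOW
  req#14 t=5s (window 1): DENY
  req#15 t=5s (window 1): DENY
  req#16 t=5s (window 1): DENY
  req#17 t=5s (window 1): DENY
  req#18 t=5s (window 1): DENY

Allowed counts by window: 5 5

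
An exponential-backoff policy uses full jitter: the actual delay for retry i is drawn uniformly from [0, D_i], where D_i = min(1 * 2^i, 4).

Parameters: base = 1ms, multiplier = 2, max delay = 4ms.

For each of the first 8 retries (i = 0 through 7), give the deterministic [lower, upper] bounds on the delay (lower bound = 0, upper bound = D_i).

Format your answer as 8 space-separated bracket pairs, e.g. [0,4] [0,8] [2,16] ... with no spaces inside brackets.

Computing bounds per retry:
  i=0: D_i=min(1*2^0,4)=1, bounds=[0,1]
  i=1: D_i=min(1*2^1,4)=2, bounds=[0,2]
  i=2: D_i=min(1*2^2,4)=4, bounds=[0,4]
  i=3: D_i=min(1*2^3,4)=4, bounds=[0,4]
  i=4: D_i=min(1*2^4,4)=4, bounds=[0,4]
  i=5: D_i=min(1*2^5,4)=4, bounds=[0,4]
  i=6: D_i=min(1*2^6,4)=4, bounds=[0,4]
  i=7: D_i=min(1*2^7,4)=4, bounds=[0,4]

Answer: [0,1] [0,2] [0,4] [0,4] [0,4] [0,4] [0,4] [0,4]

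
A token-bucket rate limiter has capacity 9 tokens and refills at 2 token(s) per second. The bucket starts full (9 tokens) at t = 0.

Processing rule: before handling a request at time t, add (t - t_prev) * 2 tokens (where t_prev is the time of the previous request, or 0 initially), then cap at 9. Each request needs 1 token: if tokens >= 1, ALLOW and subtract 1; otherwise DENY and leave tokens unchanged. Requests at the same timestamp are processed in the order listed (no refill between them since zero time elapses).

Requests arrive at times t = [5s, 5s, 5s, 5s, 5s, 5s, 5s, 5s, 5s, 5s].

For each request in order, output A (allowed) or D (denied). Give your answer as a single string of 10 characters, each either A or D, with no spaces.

Simulating step by step:
  req#1 t=5s: ALLOW
  req#2 t=5s: ALLOW
  req#3 t=5s: ALLOW
  req#4 t=5s: ALLOW
  req#5 t=5s: ALLOW
  req#6 t=5s: ALLOW
  req#7 t=5s: ALLOW
  req#8 t=5s: ALLOW
  req#9 t=5s: ALLOW
  req#10 t=5s: DENY

Answer: AAAAAAAAAD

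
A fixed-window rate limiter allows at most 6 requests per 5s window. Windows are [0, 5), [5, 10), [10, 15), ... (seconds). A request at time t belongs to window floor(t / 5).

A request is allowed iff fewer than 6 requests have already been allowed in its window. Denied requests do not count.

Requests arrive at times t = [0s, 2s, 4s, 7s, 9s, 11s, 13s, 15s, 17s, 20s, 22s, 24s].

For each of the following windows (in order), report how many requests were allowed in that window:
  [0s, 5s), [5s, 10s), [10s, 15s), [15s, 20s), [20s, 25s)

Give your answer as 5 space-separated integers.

Answer: 3 2 2 2 3

Derivation:
Processing requests:
  req#1 t=0s (window 0): ALLOW
  req#2 t=2s (window 0): ALLOW
  req#3 t=4s (window 0): ALLOW
  req#4 t=7s (window 1): ALLOW
  req#5 t=9s (window 1): ALLOW
  req#6 t=11s (window 2): ALLOW
  req#7 t=13s (window 2): ALLOW
  req#8 t=15s (window 3): ALLOW
  req#9 t=17s (window 3): ALLOW
  req#10 t=20s (window 4): ALLOW
  req#11 t=22s (window 4): ALLOW
  req#12 t=24s (window 4): ALLOW

Allowed counts by window: 3 2 2 2 3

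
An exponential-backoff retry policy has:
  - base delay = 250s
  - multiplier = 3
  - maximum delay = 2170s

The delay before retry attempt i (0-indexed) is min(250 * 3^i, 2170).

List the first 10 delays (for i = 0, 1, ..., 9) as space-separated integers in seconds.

Computing each delay:
  i=0: min(250*3^0, 2170) = 250
  i=1: min(250*3^1, 2170) = 750
  i=2: min(250*3^2, 2170) = 2170
  i=3: min(250*3^3, 2170) = 2170
  i=4: min(250*3^4, 2170) = 2170
  i=5: min(250*3^5, 2170) = 2170
  i=6: min(250*3^6, 2170) = 2170
  i=7: min(250*3^7, 2170) = 2170
  i=8: min(250*3^8, 2170) = 2170
  i=9: min(250*3^9, 2170) = 2170

Answer: 250 750 2170 2170 2170 2170 2170 2170 2170 2170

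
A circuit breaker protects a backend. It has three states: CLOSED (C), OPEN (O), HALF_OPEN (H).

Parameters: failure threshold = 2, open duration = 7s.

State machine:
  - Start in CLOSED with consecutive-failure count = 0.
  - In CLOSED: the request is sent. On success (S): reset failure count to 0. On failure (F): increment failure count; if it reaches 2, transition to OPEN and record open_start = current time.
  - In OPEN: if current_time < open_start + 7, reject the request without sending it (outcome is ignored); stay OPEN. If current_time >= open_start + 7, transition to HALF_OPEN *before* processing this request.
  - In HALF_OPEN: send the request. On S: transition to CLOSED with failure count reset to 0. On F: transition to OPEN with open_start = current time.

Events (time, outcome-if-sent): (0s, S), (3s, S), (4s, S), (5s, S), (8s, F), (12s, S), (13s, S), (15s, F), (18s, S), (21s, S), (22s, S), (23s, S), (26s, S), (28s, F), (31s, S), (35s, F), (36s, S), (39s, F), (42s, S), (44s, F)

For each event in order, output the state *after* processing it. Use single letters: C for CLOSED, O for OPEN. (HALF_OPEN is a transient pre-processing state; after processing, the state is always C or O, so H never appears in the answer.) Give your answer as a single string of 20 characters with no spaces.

Answer: CCCCCCCCCCCCCCCCCCCC

Derivation:
State after each event:
  event#1 t=0s outcome=S: state=CLOSED
  event#2 t=3s outcome=S: state=CLOSED
  event#3 t=4s outcome=S: state=CLOSED
  event#4 t=5s outcome=S: state=CLOSED
  event#5 t=8s outcome=F: state=CLOSED
  event#6 t=12s outcome=S: state=CLOSED
  event#7 t=13s outcome=S: state=CLOSED
  event#8 t=15s outcome=F: state=CLOSED
  event#9 t=18s outcome=S: state=CLOSED
  event#10 t=21s outcome=S: state=CLOSED
  event#11 t=22s outcome=S: state=CLOSED
  event#12 t=23s outcome=S: state=CLOSED
  event#13 t=26s outcome=S: state=CLOSED
  event#14 t=28s outcome=F: state=CLOSED
  event#15 t=31s outcome=S: state=CLOSED
  event#16 t=35s outcome=F: state=CLOSED
  event#17 t=36s outcome=S: state=CLOSED
  event#18 t=39s outcome=F: state=CLOSED
  event#19 t=42s outcome=S: state=CLOSED
  event#20 t=44s outcome=F: state=CLOSED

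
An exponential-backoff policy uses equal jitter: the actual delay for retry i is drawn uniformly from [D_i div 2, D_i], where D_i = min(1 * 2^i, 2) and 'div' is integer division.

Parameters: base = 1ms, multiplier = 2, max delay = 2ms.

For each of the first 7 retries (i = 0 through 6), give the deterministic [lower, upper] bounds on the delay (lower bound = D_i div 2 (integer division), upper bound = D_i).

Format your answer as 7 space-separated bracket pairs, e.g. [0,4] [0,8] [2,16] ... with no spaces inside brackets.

Computing bounds per retry:
  i=0: D_i=min(1*2^0,2)=1, bounds=[0,1]
  i=1: D_i=min(1*2^1,2)=2, bounds=[1,2]
  i=2: D_i=min(1*2^2,2)=2, bounds=[1,2]
  i=3: D_i=min(1*2^3,2)=2, bounds=[1,2]
  i=4: D_i=min(1*2^4,2)=2, bounds=[1,2]
  i=5: D_i=min(1*2^5,2)=2, bounds=[1,2]
  i=6: D_i=min(1*2^6,2)=2, bounds=[1,2]

Answer: [0,1] [1,2] [1,2] [1,2] [1,2] [1,2] [1,2]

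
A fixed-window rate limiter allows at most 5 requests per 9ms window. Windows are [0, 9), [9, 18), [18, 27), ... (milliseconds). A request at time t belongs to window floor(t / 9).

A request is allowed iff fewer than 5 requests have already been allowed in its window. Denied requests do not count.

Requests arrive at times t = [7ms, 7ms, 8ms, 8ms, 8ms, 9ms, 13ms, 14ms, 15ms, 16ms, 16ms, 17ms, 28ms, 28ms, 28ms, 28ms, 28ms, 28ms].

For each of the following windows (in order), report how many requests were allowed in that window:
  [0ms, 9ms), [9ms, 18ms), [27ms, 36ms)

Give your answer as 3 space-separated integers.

Processing requests:
  req#1 t=7ms (window 0): ALLOW
  req#2 t=7ms (window 0): ALLOW
  req#3 t=8ms (window 0): ALLOW
  req#4 t=8ms (window 0): ALLOW
  req#5 t=8ms (window 0): ALLOW
  req#6 t=9ms (window 1): ALLOW
  req#7 t=13ms (window 1): ALLOW
  req#8 t=14ms (window 1): ALLOW
  req#9 t=15ms (window 1): ALLOW
  req#10 t=16ms (window 1): ALLOW
  req#11 t=16ms (window 1): DENY
  req#12 t=17ms (window 1): DENY
  req#13 t=28ms (window 3): ALLOW
  req#14 t=28ms (window 3): ALLOW
  req#15 t=28ms (window 3): ALLOW
  req#16 t=28ms (window 3): ALLOW
  req#17 t=28ms (window 3): ALLOW
  req#18 t=28ms (window 3): DENY

Allowed counts by window: 5 5 5

Answer: 5 5 5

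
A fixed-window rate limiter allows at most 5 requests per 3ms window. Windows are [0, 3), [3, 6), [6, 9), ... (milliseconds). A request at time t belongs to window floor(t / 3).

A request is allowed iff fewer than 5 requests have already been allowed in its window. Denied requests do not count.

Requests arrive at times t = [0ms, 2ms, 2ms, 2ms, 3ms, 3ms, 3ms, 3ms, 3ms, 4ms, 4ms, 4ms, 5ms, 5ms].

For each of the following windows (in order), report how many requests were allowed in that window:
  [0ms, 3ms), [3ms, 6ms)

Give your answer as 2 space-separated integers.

Processing requests:
  req#1 t=0ms (window 0): ALLOW
  req#2 t=2ms (window 0): ALLOW
  req#3 t=2ms (window 0): ALLOW
  req#4 t=2ms (window 0): ALLOW
  req#5 t=3ms (window 1): ALLOW
  req#6 t=3ms (window 1): ALLOW
  req#7 t=3ms (window 1): ALLOW
  req#8 t=3ms (window 1): ALLOW
  req#9 t=3ms (window 1): ALLOW
  req#10 t=4ms (window 1): DENY
  req#11 t=4ms (window 1): DENY
  req#12 t=4ms (window 1): DENY
  req#13 t=5ms (window 1): DENY
  req#14 t=5ms (window 1): DENY

Allowed counts by window: 4 5

Answer: 4 5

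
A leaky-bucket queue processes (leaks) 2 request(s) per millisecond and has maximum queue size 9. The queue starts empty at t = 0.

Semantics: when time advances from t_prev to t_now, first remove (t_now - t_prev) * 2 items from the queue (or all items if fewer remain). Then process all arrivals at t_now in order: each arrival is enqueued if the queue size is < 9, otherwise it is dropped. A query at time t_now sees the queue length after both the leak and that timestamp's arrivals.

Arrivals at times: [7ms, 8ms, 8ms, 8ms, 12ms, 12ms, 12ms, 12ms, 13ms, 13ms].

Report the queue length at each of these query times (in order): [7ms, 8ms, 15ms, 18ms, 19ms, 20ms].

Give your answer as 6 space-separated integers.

Answer: 1 3 0 0 0 0

Derivation:
Queue lengths at query times:
  query t=7ms: backlog = 1
  query t=8ms: backlog = 3
  query t=15ms: backlog = 0
  query t=18ms: backlog = 0
  query t=19ms: backlog = 0
  query t=20ms: backlog = 0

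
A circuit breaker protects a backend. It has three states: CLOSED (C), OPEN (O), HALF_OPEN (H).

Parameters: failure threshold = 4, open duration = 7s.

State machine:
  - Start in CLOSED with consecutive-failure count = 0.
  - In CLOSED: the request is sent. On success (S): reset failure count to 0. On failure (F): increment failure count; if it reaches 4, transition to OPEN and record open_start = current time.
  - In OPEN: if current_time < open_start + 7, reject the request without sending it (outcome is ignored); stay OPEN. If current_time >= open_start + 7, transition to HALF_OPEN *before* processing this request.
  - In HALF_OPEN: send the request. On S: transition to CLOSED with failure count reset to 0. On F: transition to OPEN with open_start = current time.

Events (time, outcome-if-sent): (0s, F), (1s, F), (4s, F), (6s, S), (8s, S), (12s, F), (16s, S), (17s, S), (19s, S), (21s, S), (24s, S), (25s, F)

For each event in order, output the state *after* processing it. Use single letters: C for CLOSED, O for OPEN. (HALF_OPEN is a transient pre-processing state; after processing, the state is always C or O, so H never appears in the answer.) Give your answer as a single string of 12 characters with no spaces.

State after each event:
  event#1 t=0s outcome=F: state=CLOSED
  event#2 t=1s outcome=F: state=CLOSED
  event#3 t=4s outcome=F: state=CLOSED
  event#4 t=6s outcome=S: state=CLOSED
  event#5 t=8s outcome=S: state=CLOSED
  event#6 t=12s outcome=F: state=CLOSED
  event#7 t=16s outcome=S: state=CLOSED
  event#8 t=17s outcome=S: state=CLOSED
  event#9 t=19s outcome=S: state=CLOSED
  event#10 t=21s outcome=S: state=CLOSED
  event#11 t=24s outcome=S: state=CLOSED
  event#12 t=25s outcome=F: state=CLOSED

Answer: CCCCCCCCCCCC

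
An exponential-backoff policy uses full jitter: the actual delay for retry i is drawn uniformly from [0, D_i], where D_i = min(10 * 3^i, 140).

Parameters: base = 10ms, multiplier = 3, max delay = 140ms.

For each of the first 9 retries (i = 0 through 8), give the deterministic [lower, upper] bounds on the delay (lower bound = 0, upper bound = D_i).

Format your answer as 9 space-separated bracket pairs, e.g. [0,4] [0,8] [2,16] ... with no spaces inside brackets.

Answer: [0,10] [0,30] [0,90] [0,140] [0,140] [0,140] [0,140] [0,140] [0,140]

Derivation:
Computing bounds per retry:
  i=0: D_i=min(10*3^0,140)=10, bounds=[0,10]
  i=1: D_i=min(10*3^1,140)=30, bounds=[0,30]
  i=2: D_i=min(10*3^2,140)=90, bounds=[0,90]
  i=3: D_i=min(10*3^3,140)=140, bounds=[0,140]
  i=4: D_i=min(10*3^4,140)=140, bounds=[0,140]
  i=5: D_i=min(10*3^5,140)=140, bounds=[0,140]
  i=6: D_i=min(10*3^6,140)=140, bounds=[0,140]
  i=7: D_i=min(10*3^7,140)=140, bounds=[0,140]
  i=8: D_i=min(10*3^8,140)=140, bounds=[0,140]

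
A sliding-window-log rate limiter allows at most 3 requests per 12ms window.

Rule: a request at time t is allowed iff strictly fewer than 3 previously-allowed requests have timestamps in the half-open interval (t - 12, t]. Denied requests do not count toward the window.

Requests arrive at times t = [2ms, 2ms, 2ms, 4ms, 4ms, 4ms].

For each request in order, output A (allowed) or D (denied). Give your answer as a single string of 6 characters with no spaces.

Tracking allowed requests in the window:
  req#1 t=2ms: ALLOW
  req#2 t=2ms: ALLOW
  req#3 t=2ms: ALLOW
  req#4 t=4ms: DENY
  req#5 t=4ms: DENY
  req#6 t=4ms: DENY

Answer: AAADDD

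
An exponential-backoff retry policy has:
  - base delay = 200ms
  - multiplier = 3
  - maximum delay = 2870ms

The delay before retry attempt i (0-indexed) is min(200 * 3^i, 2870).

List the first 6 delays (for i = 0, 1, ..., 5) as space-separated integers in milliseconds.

Computing each delay:
  i=0: min(200*3^0, 2870) = 200
  i=1: min(200*3^1, 2870) = 600
  i=2: min(200*3^2, 2870) = 1800
  i=3: min(200*3^3, 2870) = 2870
  i=4: min(200*3^4, 2870) = 2870
  i=5: min(200*3^5, 2870) = 2870

Answer: 200 600 1800 2870 2870 2870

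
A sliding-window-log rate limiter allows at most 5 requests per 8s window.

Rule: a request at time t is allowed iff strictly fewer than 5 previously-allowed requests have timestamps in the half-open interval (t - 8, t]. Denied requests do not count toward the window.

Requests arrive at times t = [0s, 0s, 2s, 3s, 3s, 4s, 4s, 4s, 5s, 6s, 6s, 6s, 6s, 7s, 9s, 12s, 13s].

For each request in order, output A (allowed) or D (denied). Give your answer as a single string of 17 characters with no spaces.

Answer: AAAAADDDDDDDDDAAA

Derivation:
Tracking allowed requests in the window:
  req#1 t=0s: ALLOW
  req#2 t=0s: ALLOW
  req#3 t=2s: ALLOW
  req#4 t=3s: ALLOW
  req#5 t=3s: ALLOW
  req#6 t=4s: DENY
  req#7 t=4s: DENY
  req#8 t=4s: DENY
  req#9 t=5s: DENY
  req#10 t=6s: DENY
  req#11 t=6s: DENY
  req#12 t=6s: DENY
  req#13 t=6s: DENY
  req#14 t=7s: DENY
  req#15 t=9s: ALLOW
  req#16 t=12s: ALLOW
  req#17 t=13s: ALLOW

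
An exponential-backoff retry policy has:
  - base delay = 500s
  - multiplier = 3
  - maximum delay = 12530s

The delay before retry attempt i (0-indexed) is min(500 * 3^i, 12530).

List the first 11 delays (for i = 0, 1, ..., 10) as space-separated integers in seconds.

Answer: 500 1500 4500 12530 12530 12530 12530 12530 12530 12530 12530

Derivation:
Computing each delay:
  i=0: min(500*3^0, 12530) = 500
  i=1: min(500*3^1, 12530) = 1500
  i=2: min(500*3^2, 12530) = 4500
  i=3: min(500*3^3, 12530) = 12530
  i=4: min(500*3^4, 12530) = 12530
  i=5: min(500*3^5, 12530) = 12530
  i=6: min(500*3^6, 12530) = 12530
  i=7: min(500*3^7, 12530) = 12530
  i=8: min(500*3^8, 12530) = 12530
  i=9: min(500*3^9, 12530) = 12530
  i=10: min(500*3^10, 12530) = 12530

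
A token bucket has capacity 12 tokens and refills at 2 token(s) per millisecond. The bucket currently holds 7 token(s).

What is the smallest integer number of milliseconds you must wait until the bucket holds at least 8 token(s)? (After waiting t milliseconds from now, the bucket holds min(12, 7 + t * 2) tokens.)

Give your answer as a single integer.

Need 7 + t * 2 >= 8, so t >= 1/2.
Smallest integer t = ceil(1/2) = 1.

Answer: 1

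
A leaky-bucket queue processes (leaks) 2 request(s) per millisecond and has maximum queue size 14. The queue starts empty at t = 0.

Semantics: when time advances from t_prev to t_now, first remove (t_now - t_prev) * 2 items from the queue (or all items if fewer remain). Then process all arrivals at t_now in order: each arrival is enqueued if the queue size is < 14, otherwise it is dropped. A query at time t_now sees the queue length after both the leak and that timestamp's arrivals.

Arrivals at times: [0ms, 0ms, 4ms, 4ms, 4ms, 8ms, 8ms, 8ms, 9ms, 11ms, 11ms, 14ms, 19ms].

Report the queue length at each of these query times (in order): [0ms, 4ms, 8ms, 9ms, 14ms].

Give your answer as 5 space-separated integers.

Answer: 2 3 3 2 1

Derivation:
Queue lengths at query times:
  query t=0ms: backlog = 2
  query t=4ms: backlog = 3
  query t=8ms: backlog = 3
  query t=9ms: backlog = 2
  query t=14ms: backlog = 1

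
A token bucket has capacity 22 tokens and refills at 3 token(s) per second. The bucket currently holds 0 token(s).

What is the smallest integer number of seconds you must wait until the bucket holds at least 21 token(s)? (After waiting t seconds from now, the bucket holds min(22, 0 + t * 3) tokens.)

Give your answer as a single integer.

Answer: 7

Derivation:
Need 0 + t * 3 >= 21, so t >= 21/3.
Smallest integer t = ceil(21/3) = 7.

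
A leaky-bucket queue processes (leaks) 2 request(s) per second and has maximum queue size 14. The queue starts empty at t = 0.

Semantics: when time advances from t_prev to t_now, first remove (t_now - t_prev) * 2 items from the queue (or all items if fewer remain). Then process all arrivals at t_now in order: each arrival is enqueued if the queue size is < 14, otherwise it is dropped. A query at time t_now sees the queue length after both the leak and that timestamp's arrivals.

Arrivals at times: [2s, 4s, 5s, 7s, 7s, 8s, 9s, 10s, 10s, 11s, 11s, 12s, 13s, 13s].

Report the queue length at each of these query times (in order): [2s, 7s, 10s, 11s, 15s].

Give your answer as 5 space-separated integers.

Queue lengths at query times:
  query t=2s: backlog = 1
  query t=7s: backlog = 2
  query t=10s: backlog = 2
  query t=11s: backlog = 2
  query t=15s: backlog = 0

Answer: 1 2 2 2 0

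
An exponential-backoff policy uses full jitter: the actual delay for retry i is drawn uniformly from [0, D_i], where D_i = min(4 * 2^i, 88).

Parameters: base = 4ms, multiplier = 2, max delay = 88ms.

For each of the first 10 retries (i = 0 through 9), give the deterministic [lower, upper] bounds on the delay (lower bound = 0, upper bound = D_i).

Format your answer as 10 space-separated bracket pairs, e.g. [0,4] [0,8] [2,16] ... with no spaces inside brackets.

Answer: [0,4] [0,8] [0,16] [0,32] [0,64] [0,88] [0,88] [0,88] [0,88] [0,88]

Derivation:
Computing bounds per retry:
  i=0: D_i=min(4*2^0,88)=4, bounds=[0,4]
  i=1: D_i=min(4*2^1,88)=8, bounds=[0,8]
  i=2: D_i=min(4*2^2,88)=16, bounds=[0,16]
  i=3: D_i=min(4*2^3,88)=32, bounds=[0,32]
  i=4: D_i=min(4*2^4,88)=64, bounds=[0,64]
  i=5: D_i=min(4*2^5,88)=88, bounds=[0,88]
  i=6: D_i=min(4*2^6,88)=88, bounds=[0,88]
  i=7: D_i=min(4*2^7,88)=88, bounds=[0,88]
  i=8: D_i=min(4*2^8,88)=88, bounds=[0,88]
  i=9: D_i=min(4*2^9,88)=88, bounds=[0,88]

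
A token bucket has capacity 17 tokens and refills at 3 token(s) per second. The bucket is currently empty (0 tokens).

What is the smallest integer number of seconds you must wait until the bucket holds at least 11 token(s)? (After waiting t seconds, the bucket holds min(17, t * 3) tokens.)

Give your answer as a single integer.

Answer: 4

Derivation:
Need t * 3 >= 11, so t >= 11/3.
Smallest integer t = ceil(11/3) = 4.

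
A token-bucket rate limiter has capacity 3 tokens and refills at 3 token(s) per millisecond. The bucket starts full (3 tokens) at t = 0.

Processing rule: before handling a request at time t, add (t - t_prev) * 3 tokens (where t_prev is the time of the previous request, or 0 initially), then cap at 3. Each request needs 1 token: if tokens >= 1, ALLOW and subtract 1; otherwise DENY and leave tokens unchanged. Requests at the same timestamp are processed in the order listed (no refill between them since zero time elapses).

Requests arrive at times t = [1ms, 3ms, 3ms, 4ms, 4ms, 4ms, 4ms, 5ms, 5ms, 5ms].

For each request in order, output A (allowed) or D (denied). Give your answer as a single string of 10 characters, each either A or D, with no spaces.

Answer: AAAAAADAAA

Derivation:
Simulating step by step:
  req#1 t=1ms: ALLOW
  req#2 t=3ms: ALLOW
  req#3 t=3ms: ALLOW
  req#4 t=4ms: ALLOW
  req#5 t=4ms: ALLOW
  req#6 t=4ms: ALLOW
  req#7 t=4ms: DENY
  req#8 t=5ms: ALLOW
  req#9 t=5ms: ALLOW
  req#10 t=5ms: ALLOW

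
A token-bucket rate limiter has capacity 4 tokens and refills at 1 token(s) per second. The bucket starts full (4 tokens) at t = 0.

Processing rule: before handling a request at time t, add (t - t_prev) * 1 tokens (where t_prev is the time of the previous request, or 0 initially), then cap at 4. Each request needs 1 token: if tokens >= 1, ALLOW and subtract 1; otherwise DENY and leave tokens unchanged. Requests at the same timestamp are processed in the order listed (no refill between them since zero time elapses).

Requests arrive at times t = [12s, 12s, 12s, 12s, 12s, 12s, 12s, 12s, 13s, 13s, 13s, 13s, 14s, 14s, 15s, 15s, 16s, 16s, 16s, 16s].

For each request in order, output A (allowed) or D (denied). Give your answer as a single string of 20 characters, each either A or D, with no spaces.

Answer: AAAADDDDADDDADADADDD

Derivation:
Simulating step by step:
  req#1 t=12s: ALLOW
  req#2 t=12s: ALLOW
  req#3 t=12s: ALLOW
  req#4 t=12s: ALLOW
  req#5 t=12s: DENY
  req#6 t=12s: DENY
  req#7 t=12s: DENY
  req#8 t=12s: DENY
  req#9 t=13s: ALLOW
  req#10 t=13s: DENY
  req#11 t=13s: DENY
  req#12 t=13s: DENY
  req#13 t=14s: ALLOW
  req#14 t=14s: DENY
  req#15 t=15s: ALLOW
  req#16 t=15s: DENY
  req#17 t=16s: ALLOW
  req#18 t=16s: DENY
  req#19 t=16s: DENY
  req#20 t=16s: DENY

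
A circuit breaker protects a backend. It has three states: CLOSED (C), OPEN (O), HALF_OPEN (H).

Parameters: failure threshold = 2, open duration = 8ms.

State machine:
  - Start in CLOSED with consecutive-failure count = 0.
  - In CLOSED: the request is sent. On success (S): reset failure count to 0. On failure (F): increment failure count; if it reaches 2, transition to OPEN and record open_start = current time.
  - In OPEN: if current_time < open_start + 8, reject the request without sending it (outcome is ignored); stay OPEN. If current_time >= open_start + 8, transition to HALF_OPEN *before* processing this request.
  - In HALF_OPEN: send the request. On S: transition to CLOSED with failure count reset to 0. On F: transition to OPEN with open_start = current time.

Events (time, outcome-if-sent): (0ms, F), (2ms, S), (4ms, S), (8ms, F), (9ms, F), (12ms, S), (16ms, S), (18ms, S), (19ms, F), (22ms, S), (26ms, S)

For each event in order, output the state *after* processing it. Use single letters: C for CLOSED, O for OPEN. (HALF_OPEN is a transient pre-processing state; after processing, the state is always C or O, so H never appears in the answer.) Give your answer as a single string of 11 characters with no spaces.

Answer: CCCCOOOCCCC

Derivation:
State after each event:
  event#1 t=0ms outcome=F: state=CLOSED
  event#2 t=2ms outcome=S: state=CLOSED
  event#3 t=4ms outcome=S: state=CLOSED
  event#4 t=8ms outcome=F: state=CLOSED
  event#5 t=9ms outcome=F: state=OPEN
  event#6 t=12ms outcome=S: state=OPEN
  event#7 t=16ms outcome=S: state=OPEN
  event#8 t=18ms outcome=S: state=CLOSED
  event#9 t=19ms outcome=F: state=CLOSED
  event#10 t=22ms outcome=S: state=CLOSED
  event#11 t=26ms outcome=S: state=CLOSED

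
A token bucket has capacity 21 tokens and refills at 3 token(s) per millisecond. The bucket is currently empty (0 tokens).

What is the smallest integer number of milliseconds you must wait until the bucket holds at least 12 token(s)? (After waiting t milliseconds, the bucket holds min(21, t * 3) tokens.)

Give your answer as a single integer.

Need t * 3 >= 12, so t >= 12/3.
Smallest integer t = ceil(12/3) = 4.

Answer: 4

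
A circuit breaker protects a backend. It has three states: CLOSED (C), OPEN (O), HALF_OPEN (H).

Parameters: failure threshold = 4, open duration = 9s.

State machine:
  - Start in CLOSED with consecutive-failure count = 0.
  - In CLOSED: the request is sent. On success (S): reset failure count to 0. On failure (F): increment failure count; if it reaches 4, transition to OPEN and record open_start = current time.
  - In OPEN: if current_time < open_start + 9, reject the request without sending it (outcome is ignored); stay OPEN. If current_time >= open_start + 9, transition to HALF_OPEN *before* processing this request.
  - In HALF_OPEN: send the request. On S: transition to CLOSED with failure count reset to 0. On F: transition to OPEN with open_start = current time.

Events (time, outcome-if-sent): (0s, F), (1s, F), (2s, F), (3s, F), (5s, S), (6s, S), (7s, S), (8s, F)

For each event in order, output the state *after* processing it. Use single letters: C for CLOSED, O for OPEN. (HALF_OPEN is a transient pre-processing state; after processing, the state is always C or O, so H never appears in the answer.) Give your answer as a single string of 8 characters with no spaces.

State after each event:
  event#1 t=0s outcome=F: state=CLOSED
  event#2 t=1s outcome=F: state=CLOSED
  event#3 t=2s outcome=F: state=CLOSED
  event#4 t=3s outcome=F: state=OPEN
  event#5 t=5s outcome=S: state=OPEN
  event#6 t=6s outcome=S: state=OPEN
  event#7 t=7s outcome=S: state=OPEN
  event#8 t=8s outcome=F: state=OPEN

Answer: CCCOOOOO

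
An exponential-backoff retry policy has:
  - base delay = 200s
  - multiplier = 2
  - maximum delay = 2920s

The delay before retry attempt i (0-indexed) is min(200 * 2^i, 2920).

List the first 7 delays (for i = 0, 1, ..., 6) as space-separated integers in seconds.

Computing each delay:
  i=0: min(200*2^0, 2920) = 200
  i=1: min(200*2^1, 2920) = 400
  i=2: min(200*2^2, 2920) = 800
  i=3: min(200*2^3, 2920) = 1600
  i=4: min(200*2^4, 2920) = 2920
  i=5: min(200*2^5, 2920) = 2920
  i=6: min(200*2^6, 2920) = 2920

Answer: 200 400 800 1600 2920 2920 2920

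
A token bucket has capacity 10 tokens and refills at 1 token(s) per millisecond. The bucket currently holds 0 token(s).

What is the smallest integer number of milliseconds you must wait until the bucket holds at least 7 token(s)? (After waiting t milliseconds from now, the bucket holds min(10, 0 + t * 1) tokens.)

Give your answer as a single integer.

Need 0 + t * 1 >= 7, so t >= 7/1.
Smallest integer t = ceil(7/1) = 7.

Answer: 7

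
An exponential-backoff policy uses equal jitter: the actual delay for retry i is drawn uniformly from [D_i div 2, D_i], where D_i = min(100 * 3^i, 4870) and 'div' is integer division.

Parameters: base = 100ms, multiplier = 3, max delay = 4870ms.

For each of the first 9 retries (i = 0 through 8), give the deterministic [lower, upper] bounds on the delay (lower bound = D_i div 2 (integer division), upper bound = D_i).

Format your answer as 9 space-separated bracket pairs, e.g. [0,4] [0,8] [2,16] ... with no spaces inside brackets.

Answer: [50,100] [150,300] [450,900] [1350,2700] [2435,4870] [2435,4870] [2435,4870] [2435,4870] [2435,4870]

Derivation:
Computing bounds per retry:
  i=0: D_i=min(100*3^0,4870)=100, bounds=[50,100]
  i=1: D_i=min(100*3^1,4870)=300, bounds=[150,300]
  i=2: D_i=min(100*3^2,4870)=900, bounds=[450,900]
  i=3: D_i=min(100*3^3,4870)=2700, bounds=[1350,2700]
  i=4: D_i=min(100*3^4,4870)=4870, bounds=[2435,4870]
  i=5: D_i=min(100*3^5,4870)=4870, bounds=[2435,4870]
  i=6: D_i=min(100*3^6,4870)=4870, bounds=[2435,4870]
  i=7: D_i=min(100*3^7,4870)=4870, bounds=[2435,4870]
  i=8: D_i=min(100*3^8,4870)=4870, bounds=[2435,4870]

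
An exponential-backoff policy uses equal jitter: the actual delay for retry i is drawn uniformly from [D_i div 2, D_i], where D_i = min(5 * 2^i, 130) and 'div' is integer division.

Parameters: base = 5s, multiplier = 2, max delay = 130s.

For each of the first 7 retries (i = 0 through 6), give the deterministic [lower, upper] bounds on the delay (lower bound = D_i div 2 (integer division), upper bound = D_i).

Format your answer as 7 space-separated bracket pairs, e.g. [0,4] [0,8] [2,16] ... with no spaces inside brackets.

Answer: [2,5] [5,10] [10,20] [20,40] [40,80] [65,130] [65,130]

Derivation:
Computing bounds per retry:
  i=0: D_i=min(5*2^0,130)=5, bounds=[2,5]
  i=1: D_i=min(5*2^1,130)=10, bounds=[5,10]
  i=2: D_i=min(5*2^2,130)=20, bounds=[10,20]
  i=3: D_i=min(5*2^3,130)=40, bounds=[20,40]
  i=4: D_i=min(5*2^4,130)=80, bounds=[40,80]
  i=5: D_i=min(5*2^5,130)=130, bounds=[65,130]
  i=6: D_i=min(5*2^6,130)=130, bounds=[65,130]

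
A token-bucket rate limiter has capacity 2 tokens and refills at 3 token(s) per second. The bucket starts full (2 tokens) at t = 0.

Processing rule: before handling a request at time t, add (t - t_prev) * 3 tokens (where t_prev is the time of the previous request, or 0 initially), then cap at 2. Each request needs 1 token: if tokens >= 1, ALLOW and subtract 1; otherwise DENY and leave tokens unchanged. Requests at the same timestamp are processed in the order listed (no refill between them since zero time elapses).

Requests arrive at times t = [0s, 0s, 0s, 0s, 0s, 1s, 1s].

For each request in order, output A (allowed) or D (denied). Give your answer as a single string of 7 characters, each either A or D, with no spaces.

Simulating step by step:
  req#1 t=0s: ALLOW
  req#2 t=0s: ALLOW
  req#3 t=0s: DENY
  req#4 t=0s: DENY
  req#5 t=0s: DENY
  req#6 t=1s: ALLOW
  req#7 t=1s: ALLOW

Answer: AADDDAA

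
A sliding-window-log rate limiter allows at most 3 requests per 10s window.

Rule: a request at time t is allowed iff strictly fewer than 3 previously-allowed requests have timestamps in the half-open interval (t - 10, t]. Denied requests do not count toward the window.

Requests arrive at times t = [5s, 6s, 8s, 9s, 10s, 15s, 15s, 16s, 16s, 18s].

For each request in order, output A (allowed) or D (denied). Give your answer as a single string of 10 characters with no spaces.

Tracking allowed requests in the window:
  req#1 t=5s: ALLOW
  req#2 t=6s: ALLOW
  req#3 t=8s: ALLOW
  req#4 t=9s: DENY
  req#5 t=10s: DENY
  req#6 t=15s: ALLOW
  req#7 t=15s: DENY
  req#8 t=16s: ALLOW
  req#9 t=16s: DENY
  req#10 t=18s: ALLOW

Answer: AAADDADADA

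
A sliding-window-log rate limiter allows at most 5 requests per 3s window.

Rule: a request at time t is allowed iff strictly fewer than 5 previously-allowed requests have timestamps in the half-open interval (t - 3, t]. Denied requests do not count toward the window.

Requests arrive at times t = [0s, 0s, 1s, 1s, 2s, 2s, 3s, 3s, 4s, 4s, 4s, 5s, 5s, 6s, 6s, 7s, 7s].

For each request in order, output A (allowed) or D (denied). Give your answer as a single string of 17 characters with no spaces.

Answer: AAAAADAAAADADAAAA

Derivation:
Tracking allowed requests in the window:
  req#1 t=0s: ALLOW
  req#2 t=0s: ALLOW
  req#3 t=1s: ALLOW
  req#4 t=1s: ALLOW
  req#5 t=2s: ALLOW
  req#6 t=2s: DENY
  req#7 t=3s: ALLOW
  req#8 t=3s: ALLOW
  req#9 t=4s: ALLOW
  req#10 t=4s: ALLOW
  req#11 t=4s: DENY
  req#12 t=5s: ALLOW
  req#13 t=5s: DENY
  req#14 t=6s: ALLOW
  req#15 t=6s: ALLOW
  req#16 t=7s: ALLOW
  req#17 t=7s: ALLOW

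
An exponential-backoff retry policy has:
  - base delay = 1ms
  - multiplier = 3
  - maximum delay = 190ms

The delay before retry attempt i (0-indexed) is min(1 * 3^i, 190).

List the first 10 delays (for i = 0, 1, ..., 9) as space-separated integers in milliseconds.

Answer: 1 3 9 27 81 190 190 190 190 190

Derivation:
Computing each delay:
  i=0: min(1*3^0, 190) = 1
  i=1: min(1*3^1, 190) = 3
  i=2: min(1*3^2, 190) = 9
  i=3: min(1*3^3, 190) = 27
  i=4: min(1*3^4, 190) = 81
  i=5: min(1*3^5, 190) = 190
  i=6: min(1*3^6, 190) = 190
  i=7: min(1*3^7, 190) = 190
  i=8: min(1*3^8, 190) = 190
  i=9: min(1*3^9, 190) = 190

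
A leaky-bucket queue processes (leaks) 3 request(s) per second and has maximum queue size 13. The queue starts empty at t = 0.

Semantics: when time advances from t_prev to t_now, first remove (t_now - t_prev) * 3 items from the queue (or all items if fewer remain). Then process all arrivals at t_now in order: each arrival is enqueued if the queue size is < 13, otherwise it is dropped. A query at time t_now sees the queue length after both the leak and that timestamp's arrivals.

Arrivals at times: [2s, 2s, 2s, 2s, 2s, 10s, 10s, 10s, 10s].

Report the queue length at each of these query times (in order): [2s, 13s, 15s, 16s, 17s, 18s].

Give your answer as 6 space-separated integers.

Answer: 5 0 0 0 0 0

Derivation:
Queue lengths at query times:
  query t=2s: backlog = 5
  query t=13s: backlog = 0
  query t=15s: backlog = 0
  query t=16s: backlog = 0
  query t=17s: backlog = 0
  query t=18s: backlog = 0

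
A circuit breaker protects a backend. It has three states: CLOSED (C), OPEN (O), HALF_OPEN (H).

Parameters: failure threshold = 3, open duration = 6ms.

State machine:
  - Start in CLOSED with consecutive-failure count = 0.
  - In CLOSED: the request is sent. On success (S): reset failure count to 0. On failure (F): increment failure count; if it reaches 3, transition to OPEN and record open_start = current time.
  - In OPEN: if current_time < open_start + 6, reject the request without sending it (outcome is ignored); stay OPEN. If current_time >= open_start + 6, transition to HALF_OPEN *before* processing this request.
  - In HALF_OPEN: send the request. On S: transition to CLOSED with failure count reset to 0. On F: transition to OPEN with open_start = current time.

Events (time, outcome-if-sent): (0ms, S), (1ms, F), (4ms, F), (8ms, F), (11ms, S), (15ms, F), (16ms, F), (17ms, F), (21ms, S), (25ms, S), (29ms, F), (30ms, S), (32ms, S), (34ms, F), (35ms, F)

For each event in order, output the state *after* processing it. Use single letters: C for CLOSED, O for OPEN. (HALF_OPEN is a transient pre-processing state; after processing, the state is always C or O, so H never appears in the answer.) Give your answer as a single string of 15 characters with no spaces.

State after each event:
  event#1 t=0ms outcome=S: state=CLOSED
  event#2 t=1ms outcome=F: state=CLOSED
  event#3 t=4ms outcome=F: state=CLOSED
  event#4 t=8ms outcome=F: state=OPEN
  event#5 t=11ms outcome=S: state=OPEN
  event#6 t=15ms outcome=F: state=OPEN
  event#7 t=16ms outcome=F: state=OPEN
  event#8 t=17ms outcome=F: state=OPEN
  event#9 t=21ms outcome=S: state=CLOSED
  event#10 t=25ms outcome=S: state=CLOSED
  event#11 t=29ms outcome=F: state=CLOSED
  event#12 t=30ms outcome=S: state=CLOSED
  event#13 t=32ms outcome=S: state=CLOSED
  event#14 t=34ms outcome=F: state=CLOSED
  event#15 t=35ms outcome=F: state=CLOSED

Answer: CCCOOOOOCCCCCCC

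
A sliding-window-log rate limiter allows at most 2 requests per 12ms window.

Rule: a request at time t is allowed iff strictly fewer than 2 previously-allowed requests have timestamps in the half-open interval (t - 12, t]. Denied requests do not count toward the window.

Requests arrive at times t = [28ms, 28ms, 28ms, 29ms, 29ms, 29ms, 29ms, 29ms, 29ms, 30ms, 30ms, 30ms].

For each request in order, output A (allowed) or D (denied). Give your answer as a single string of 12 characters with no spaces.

Answer: AADDDDDDDDDD

Derivation:
Tracking allowed requests in the window:
  req#1 t=28ms: ALLOW
  req#2 t=28ms: ALLOW
  req#3 t=28ms: DENY
  req#4 t=29ms: DENY
  req#5 t=29ms: DENY
  req#6 t=29ms: DENY
  req#7 t=29ms: DENY
  req#8 t=29ms: DENY
  req#9 t=29ms: DENY
  req#10 t=30ms: DENY
  req#11 t=30ms: DENY
  req#12 t=30ms: DENY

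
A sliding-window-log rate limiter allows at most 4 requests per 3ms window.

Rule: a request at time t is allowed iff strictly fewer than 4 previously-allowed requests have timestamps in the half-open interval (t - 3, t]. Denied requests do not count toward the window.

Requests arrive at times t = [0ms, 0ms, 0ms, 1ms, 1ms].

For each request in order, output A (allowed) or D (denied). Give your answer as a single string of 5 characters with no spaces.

Tracking allowed requests in the window:
  req#1 t=0ms: ALLOW
  req#2 t=0ms: ALLOW
  req#3 t=0ms: ALLOW
  req#4 t=1ms: ALLOW
  req#5 t=1ms: DENY

Answer: AAAAD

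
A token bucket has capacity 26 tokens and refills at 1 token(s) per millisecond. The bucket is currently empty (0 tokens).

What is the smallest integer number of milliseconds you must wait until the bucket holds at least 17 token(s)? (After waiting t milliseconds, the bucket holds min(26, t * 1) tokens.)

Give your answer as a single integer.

Need t * 1 >= 17, so t >= 17/1.
Smallest integer t = ceil(17/1) = 17.

Answer: 17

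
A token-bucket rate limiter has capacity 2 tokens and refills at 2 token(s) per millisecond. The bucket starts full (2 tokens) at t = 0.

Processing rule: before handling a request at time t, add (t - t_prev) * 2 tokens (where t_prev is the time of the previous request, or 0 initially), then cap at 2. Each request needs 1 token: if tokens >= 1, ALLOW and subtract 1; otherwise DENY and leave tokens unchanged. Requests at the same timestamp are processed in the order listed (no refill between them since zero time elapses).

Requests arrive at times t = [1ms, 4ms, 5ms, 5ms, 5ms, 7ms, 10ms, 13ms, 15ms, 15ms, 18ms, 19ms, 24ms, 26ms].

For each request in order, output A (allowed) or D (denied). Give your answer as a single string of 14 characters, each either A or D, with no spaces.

Answer: AAAADAAAAAAAAA

Derivation:
Simulating step by step:
  req#1 t=1ms: ALLOW
  req#2 t=4ms: ALLOW
  req#3 t=5ms: ALLOW
  req#4 t=5ms: ALLOW
  req#5 t=5ms: DENY
  req#6 t=7ms: ALLOW
  req#7 t=10ms: ALLOW
  req#8 t=13ms: ALLOW
  req#9 t=15ms: ALLOW
  req#10 t=15ms: ALLOW
  req#11 t=18ms: ALLOW
  req#12 t=19ms: ALLOW
  req#13 t=24ms: ALLOW
  req#14 t=26ms: ALLOW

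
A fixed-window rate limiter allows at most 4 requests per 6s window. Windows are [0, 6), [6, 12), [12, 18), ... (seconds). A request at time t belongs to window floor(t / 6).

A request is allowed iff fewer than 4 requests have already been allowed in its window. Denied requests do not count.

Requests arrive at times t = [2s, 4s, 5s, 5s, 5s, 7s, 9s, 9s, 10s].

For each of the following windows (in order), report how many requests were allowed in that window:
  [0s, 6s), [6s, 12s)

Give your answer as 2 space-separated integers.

Answer: 4 4

Derivation:
Processing requests:
  req#1 t=2s (window 0): ALLOW
  req#2 t=4s (window 0): ALLOW
  req#3 t=5s (window 0): ALLOW
  req#4 t=5s (window 0): ALLOW
  req#5 t=5s (window 0): DENY
  req#6 t=7s (window 1): ALLOW
  req#7 t=9s (window 1): ALLOW
  req#8 t=9s (window 1): ALLOW
  req#9 t=10s (window 1): ALLOW

Allowed counts by window: 4 4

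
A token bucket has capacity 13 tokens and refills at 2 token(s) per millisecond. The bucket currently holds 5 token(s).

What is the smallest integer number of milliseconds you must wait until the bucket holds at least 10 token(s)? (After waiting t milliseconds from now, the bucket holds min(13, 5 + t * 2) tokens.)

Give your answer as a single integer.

Answer: 3

Derivation:
Need 5 + t * 2 >= 10, so t >= 5/2.
Smallest integer t = ceil(5/2) = 3.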